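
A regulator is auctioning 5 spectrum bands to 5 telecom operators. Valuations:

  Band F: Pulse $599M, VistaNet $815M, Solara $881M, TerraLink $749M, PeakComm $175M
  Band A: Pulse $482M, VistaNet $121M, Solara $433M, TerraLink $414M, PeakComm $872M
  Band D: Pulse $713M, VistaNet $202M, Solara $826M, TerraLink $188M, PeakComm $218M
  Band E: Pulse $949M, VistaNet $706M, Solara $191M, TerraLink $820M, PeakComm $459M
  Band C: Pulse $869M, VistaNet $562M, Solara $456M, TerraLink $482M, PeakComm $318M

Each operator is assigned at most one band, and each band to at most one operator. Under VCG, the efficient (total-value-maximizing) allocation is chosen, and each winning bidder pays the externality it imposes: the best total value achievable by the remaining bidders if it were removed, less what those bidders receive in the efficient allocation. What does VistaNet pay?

VistaNet pays $55M.

Efficient allocation: Pulse→Band C ($869M), VistaNet→Band F ($815M), Solara→Band D ($826M), TerraLink→Band E ($820M), PeakComm→Band A ($872M); total welfare W = $4202M.
VistaNet receives Band F at value $815M, so the others get W − 815 = $3387M.
Without VistaNet: best allocation of the remaining 4 bidders over all 5 bands is Pulse→Band C ($869M), Solara→Band F ($881M), TerraLink→Band E ($820M), PeakComm→Band A ($872M), total $3442M.
VCG payment = (others' best without VistaNet) − (others' welfare with VistaNet) = 3442 − 3387 = $55M.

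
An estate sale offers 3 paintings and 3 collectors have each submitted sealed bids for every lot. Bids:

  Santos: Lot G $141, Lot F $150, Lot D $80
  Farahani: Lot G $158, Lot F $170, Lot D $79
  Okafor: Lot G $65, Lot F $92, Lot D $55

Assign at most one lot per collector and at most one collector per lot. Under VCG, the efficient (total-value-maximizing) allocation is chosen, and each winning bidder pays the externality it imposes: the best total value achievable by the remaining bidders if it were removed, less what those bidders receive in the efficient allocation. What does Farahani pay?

Farahani pays $37.

Efficient allocation: Santos→Lot G ($141), Farahani→Lot F ($170), Okafor→Lot D ($55); total welfare W = $366.
Farahani receives Lot F at value $170, so the others get W − 170 = $196.
Without Farahani: best allocation of the remaining 2 bidders over all 3 lots is Santos→Lot G ($141), Okafor→Lot F ($92), total $233.
VCG payment = (others' best without Farahani) − (others' welfare with Farahani) = 233 − 196 = $37.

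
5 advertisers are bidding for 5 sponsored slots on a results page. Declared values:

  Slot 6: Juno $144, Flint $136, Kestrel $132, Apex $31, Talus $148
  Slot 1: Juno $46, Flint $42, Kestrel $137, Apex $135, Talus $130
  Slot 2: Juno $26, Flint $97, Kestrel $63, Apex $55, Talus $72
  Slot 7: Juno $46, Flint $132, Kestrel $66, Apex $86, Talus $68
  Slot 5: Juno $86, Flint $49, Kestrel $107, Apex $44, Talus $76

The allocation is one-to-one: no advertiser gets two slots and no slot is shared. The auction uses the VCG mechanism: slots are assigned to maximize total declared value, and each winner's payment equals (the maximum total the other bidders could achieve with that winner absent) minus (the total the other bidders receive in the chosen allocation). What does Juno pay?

Efficient allocation: Juno→Slot 6 ($144), Flint→Slot 7 ($132), Kestrel→Slot 5 ($107), Apex→Slot 1 ($135), Talus→Slot 2 ($72); total welfare W = $590.
Juno receives Slot 6 at value $144, so the others get W − 144 = $446.
Without Juno: best allocation of the remaining 4 bidders over all 5 slots is Flint→Slot 7 ($132), Kestrel→Slot 5 ($107), Apex→Slot 1 ($135), Talus→Slot 6 ($148), total $522.
VCG payment = (others' best without Juno) − (others' welfare with Juno) = 522 − 446 = $76.

Juno pays $76.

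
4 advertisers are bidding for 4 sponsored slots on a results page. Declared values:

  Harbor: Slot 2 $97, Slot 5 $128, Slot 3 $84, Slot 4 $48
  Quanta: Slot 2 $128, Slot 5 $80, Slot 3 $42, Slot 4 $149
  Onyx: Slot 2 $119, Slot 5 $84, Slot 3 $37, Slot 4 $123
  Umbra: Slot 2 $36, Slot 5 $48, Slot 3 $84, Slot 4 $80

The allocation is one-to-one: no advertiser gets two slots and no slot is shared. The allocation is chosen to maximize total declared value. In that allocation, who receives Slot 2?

This is the linear assignment problem.
Optimal: Harbor→Slot 5 ($128), Quanta→Slot 4 ($149), Onyx→Slot 2 ($119), Umbra→Slot 3 ($84) — total 128+149+119+84 = $480.
Column-greedy (each slot in turn goes to its best remaining advertiser) gives $463, worse by 17.
Swapping Umbra↔Quanta (Umbra→Slot 4 $80, Quanta→Slot 3 $42) loses 111.
Onyx's own top slot is Slot 4 ($123), but forcing Onyx→Slot 4 and reassigning the rest optimally gives only $463 — worse by 17.

Onyx receives Slot 2.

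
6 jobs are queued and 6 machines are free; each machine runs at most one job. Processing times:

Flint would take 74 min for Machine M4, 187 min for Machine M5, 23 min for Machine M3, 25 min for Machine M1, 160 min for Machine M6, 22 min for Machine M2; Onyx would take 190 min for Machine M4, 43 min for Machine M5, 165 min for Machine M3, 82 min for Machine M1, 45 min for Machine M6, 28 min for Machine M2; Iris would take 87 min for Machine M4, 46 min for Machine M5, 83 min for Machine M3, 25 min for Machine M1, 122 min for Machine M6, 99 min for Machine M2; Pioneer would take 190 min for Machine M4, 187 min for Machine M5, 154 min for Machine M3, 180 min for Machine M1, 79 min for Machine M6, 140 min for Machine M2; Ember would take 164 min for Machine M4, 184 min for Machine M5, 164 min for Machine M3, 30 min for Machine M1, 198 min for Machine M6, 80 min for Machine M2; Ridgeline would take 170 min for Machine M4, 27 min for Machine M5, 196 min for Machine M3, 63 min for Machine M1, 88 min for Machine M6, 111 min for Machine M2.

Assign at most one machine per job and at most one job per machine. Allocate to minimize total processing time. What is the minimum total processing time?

This is the linear assignment problem.
Optimal: Flint→Machine M3 (23 min), Onyx→Machine M2 (28 min), Iris→Machine M4 (87 min), Pioneer→Machine M6 (79 min), Ember→Machine M1 (30 min), Ridgeline→Machine M5 (27 min) — total 23+28+87+79+30+27 = 274 min.
Row-greedy (each job in turn takes its cheapest remaining machine) gives 529 min, worse by 255.
Next-best assignment: Flint→Machine M4, Onyx→Machine M2, Iris→Machine M3, Pioneer→Machine M6, Ember→Machine M1, Ridgeline→Machine M5 = 321 min.
Swapping Ridgeline↔Flint (Ridgeline→Machine M3 196 min, Flint→Machine M5 187 min) adds 333.
Checked against all permutations: 274 min is optimal.

Min total: 274 min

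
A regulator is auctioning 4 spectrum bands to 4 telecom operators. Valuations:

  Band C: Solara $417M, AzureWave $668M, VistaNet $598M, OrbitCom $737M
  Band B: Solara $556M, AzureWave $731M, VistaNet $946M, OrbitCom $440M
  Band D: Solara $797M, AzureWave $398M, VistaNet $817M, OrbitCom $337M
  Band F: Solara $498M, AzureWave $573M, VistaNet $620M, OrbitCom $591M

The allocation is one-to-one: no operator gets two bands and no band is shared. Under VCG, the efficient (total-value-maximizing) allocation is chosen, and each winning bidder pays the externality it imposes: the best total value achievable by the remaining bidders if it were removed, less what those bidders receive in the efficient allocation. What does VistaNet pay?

Efficient allocation: Solara→Band D ($797M), AzureWave→Band F ($573M), VistaNet→Band B ($946M), OrbitCom→Band C ($737M); total welfare W = $3053M.
VistaNet receives Band B at value $946M, so the others get W − 946 = $2107M.
Without VistaNet: best allocation of the remaining 3 bidders over all 4 bands is Solara→Band D ($797M), AzureWave→Band B ($731M), OrbitCom→Band C ($737M), total $2265M.
VCG payment = (others' best without VistaNet) − (others' welfare with VistaNet) = 2265 − 2107 = $158M.

VistaNet pays $158M.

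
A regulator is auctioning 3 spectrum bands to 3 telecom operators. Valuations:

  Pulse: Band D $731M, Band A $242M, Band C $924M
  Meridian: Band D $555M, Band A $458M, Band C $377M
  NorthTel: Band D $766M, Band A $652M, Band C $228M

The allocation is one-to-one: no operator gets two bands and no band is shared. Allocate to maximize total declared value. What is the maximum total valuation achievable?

Max total: $2148M

This is the linear assignment problem.
Optimal: Pulse→Band C ($924M), Meridian→Band A ($458M), NorthTel→Band D ($766M) — total 924+458+766 = $2148M.
Row-greedy (each operator in turn takes its best remaining band) gives $2131M, worse by 17.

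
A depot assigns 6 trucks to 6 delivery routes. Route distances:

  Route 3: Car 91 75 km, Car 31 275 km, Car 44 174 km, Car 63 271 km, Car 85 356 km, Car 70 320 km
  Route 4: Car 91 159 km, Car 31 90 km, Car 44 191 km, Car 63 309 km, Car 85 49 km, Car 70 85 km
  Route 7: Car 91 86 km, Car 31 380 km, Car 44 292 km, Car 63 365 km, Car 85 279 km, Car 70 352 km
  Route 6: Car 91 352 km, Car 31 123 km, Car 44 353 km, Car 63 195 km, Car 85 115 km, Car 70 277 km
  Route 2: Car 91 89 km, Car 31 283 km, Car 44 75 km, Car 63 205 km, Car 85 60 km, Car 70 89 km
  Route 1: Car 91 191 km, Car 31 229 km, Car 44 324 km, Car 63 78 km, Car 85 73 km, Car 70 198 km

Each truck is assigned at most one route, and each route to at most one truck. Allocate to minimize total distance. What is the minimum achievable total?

Minimum total: 599 km

Treat this as an assignment problem: match each truck to one route.
Optimal: Car 91→Route 7 (86 km), Car 31→Route 6 (123 km), Car 44→Route 3 (174 km), Car 63→Route 1 (78 km), Car 85→Route 4 (49 km), Car 70→Route 2 (89 km) — total 86+123+174+78+49+89 = 599 km.
Min-entry greedy (repeatedly take the single cheapest remaining cell) gives 752 km, worse by 153.
Next-best assignment: Car 91→Route 7, Car 31→Route 6, Car 44→Route 3, Car 63→Route 1, Car 85→Route 2, Car 70→Route 4 = 606 km.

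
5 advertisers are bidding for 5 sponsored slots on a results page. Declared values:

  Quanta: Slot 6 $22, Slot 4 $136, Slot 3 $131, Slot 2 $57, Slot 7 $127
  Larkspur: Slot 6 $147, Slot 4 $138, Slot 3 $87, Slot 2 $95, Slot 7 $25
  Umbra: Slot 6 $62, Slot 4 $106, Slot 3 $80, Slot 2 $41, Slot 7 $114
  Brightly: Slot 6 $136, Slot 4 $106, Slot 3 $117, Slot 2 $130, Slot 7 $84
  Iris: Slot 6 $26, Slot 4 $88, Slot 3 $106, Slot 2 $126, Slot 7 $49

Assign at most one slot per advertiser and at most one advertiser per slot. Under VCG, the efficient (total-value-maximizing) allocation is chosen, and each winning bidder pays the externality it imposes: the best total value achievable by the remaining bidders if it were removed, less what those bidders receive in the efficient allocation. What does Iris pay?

Efficient allocation: Quanta→Slot 3 ($131), Larkspur→Slot 4 ($138), Umbra→Slot 7 ($114), Brightly→Slot 6 ($136), Iris→Slot 2 ($126); total welfare W = $645.
Iris receives Slot 2 at value $126, so the others get W − 126 = $519.
Without Iris: best allocation of the remaining 4 bidders over all 5 slots is Quanta→Slot 4 ($136), Larkspur→Slot 6 ($147), Umbra→Slot 7 ($114), Brightly→Slot 2 ($130), total $527.
VCG payment = (others' best without Iris) − (others' welfare with Iris) = 527 − 519 = $8.

Iris pays $8.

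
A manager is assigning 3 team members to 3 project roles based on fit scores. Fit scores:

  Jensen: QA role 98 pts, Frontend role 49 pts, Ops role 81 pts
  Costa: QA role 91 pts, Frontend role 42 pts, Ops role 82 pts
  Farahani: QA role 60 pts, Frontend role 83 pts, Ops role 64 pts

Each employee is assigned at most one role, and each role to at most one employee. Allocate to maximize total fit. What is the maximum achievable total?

Optimal: Jensen→QA role (98 pts), Costa→Ops role (82 pts), Farahani→Frontend role (83 pts) — total 98+82+83 = 263 pts.
No other one-to-one assignment exceeds 263 pts.

Max total: 263 pts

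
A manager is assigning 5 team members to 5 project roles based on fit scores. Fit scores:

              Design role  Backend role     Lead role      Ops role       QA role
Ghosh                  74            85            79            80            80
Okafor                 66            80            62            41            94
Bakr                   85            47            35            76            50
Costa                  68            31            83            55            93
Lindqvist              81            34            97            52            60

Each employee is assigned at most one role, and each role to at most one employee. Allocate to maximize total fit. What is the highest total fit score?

Optimal: Ghosh→Ops role (80 pts), Okafor→Backend role (80 pts), Bakr→Design role (85 pts), Costa→QA role (93 pts), Lindqvist→Lead role (97 pts) — total 80+80+85+93+97 = 435 pts.
Column-greedy (each role in turn goes to its best remaining employee) gives 416 pts, worse by 19.
No other one-to-one assignment exceeds 435 pts.

Maximum total: 435 pts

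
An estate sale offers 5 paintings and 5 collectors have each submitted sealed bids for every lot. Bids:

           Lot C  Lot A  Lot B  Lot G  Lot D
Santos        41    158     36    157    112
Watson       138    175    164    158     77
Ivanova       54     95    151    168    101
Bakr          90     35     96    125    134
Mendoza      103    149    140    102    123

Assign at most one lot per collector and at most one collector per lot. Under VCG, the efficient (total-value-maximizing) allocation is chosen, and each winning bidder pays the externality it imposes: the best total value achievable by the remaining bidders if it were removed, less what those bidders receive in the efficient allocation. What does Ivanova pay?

Efficient allocation: Santos→Lot A ($158), Watson→Lot C ($138), Ivanova→Lot G ($168), Bakr→Lot D ($134), Mendoza→Lot B ($140); total welfare W = $738.
Ivanova receives Lot G at value $168, so the others get W − 168 = $570.
Without Ivanova: best allocation of the remaining 4 bidders over all 5 lots is Santos→Lot G ($157), Watson→Lot A ($175), Bakr→Lot D ($134), Mendoza→Lot B ($140), total $606.
VCG payment = (others' best without Ivanova) − (others' welfare with Ivanova) = 606 − 570 = $36.

Ivanova pays $36.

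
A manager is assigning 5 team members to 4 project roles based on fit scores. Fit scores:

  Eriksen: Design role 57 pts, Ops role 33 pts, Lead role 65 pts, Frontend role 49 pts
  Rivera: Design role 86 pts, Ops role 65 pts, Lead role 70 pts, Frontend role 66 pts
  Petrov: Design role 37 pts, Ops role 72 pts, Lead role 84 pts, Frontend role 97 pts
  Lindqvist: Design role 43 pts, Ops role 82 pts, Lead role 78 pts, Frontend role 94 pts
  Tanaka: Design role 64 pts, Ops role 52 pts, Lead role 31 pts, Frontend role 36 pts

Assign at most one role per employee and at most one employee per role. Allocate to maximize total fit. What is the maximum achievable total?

Optimal: Rivera→Design role (86 pts), Lindqvist→Ops role (82 pts), Eriksen→Lead role (65 pts), Petrov→Frontend role (97 pts) — total 86+82+65+97 = 330 pts.
Column-greedy (each role in turn goes to its best remaining employee) gives 301 pts, worse by 29.
Next-best assignment: Rivera→Design role, Petrov→Ops role, Eriksen→Lead role, Lindqvist→Frontend role = 317 pts.

Max total: 330 pts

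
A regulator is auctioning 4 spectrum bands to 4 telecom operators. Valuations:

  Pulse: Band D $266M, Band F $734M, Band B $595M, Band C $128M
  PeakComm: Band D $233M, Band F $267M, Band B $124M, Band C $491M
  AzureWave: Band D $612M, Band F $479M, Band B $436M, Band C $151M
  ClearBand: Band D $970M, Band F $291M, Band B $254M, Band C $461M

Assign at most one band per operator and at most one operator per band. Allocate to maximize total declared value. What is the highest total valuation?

Optimal: Pulse→Band F ($734M), PeakComm→Band C ($491M), AzureWave→Band B ($436M), ClearBand→Band D ($970M) — total 734+491+436+970 = $2631M.
Row-greedy (each operator in turn takes its best remaining band) gives $2091M, worse by 540.
Every other assignment is strictly worse.

Maximum total: $2631M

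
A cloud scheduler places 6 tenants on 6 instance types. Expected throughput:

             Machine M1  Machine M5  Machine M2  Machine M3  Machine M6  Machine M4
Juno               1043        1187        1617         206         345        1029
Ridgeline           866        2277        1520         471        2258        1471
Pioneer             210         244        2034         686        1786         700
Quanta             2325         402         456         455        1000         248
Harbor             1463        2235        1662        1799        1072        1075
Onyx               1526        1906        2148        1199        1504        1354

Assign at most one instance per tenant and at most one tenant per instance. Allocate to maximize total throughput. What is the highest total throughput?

This is the linear assignment problem.
Optimal: Juno→Machine M4 (1029 ops/s), Ridgeline→Machine M5 (2277 ops/s), Pioneer→Machine M6 (1786 ops/s), Quanta→Machine M1 (2325 ops/s), Harbor→Machine M3 (1799 ops/s), Onyx→Machine M2 (2148 ops/s) — total 1029+2277+1786+2325+1799+2148 = 11364 ops/s.
Row-greedy (each tenant in turn takes its best remaining instance) gives 11158 ops/s, worse by 206.
No other one-to-one assignment exceeds 11364 ops/s.

Max total: 11364 ops/s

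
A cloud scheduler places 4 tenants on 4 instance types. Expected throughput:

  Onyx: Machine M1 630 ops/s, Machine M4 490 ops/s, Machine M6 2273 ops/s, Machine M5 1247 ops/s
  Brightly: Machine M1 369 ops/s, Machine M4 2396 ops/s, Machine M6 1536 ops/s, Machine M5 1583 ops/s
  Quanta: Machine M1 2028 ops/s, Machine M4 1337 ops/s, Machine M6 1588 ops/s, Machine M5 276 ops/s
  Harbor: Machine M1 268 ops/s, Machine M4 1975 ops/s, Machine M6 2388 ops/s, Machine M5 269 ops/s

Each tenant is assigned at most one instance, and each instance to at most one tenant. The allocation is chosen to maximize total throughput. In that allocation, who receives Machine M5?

Onyx receives Machine M5.

Optimal: Onyx→Machine M5 (1247 ops/s), Brightly→Machine M4 (2396 ops/s), Quanta→Machine M1 (2028 ops/s), Harbor→Machine M6 (2388 ops/s) — total 1247+2396+2028+2388 = 8059 ops/s.
Row-greedy (each tenant in turn takes its best remaining instance) gives 6966 ops/s, worse by 1093.
Checked against all permutations: 8059 ops/s is optimal.
Onyx's own top instance is Machine M6 (2273 ops/s), but forcing Onyx→Machine M6 and reassigning the rest optimally gives only 7859 ops/s — worse by 200.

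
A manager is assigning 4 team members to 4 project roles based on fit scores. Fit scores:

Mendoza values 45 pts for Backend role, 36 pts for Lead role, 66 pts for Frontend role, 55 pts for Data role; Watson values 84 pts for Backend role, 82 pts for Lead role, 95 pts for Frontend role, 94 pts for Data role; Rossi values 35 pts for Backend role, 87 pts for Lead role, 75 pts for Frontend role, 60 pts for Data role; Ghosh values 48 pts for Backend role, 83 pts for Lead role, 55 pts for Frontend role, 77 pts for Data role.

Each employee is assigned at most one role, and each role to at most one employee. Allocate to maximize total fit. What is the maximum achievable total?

Maximum total: 314 pts

This is the linear assignment problem.
Optimal: Mendoza→Frontend role (66 pts), Watson→Backend role (84 pts), Rossi→Lead role (87 pts), Ghosh→Data role (77 pts) — total 66+84+87+77 = 314 pts.
Max-entry greedy (repeatedly take the single best remaining cell) gives 304 pts, worse by 10.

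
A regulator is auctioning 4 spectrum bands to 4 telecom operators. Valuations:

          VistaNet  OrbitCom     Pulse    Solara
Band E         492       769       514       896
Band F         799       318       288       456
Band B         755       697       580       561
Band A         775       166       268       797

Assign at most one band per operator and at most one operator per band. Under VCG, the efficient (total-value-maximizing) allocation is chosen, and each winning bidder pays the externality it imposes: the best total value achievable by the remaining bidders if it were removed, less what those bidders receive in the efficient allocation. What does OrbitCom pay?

Efficient allocation: VistaNet→Band F ($799M), OrbitCom→Band E ($769M), Pulse→Band B ($580M), Solara→Band A ($797M); total welfare W = $2945M.
OrbitCom receives Band E at value $769M, so the others get W − 769 = $2176M.
Without OrbitCom: best allocation of the remaining 3 bidders over all 4 bands is VistaNet→Band F ($799M), Pulse→Band B ($580M), Solara→Band E ($896M), total $2275M.
VCG payment = (others' best without OrbitCom) − (others' welfare with OrbitCom) = 2275 − 2176 = $99M.

OrbitCom pays $99M.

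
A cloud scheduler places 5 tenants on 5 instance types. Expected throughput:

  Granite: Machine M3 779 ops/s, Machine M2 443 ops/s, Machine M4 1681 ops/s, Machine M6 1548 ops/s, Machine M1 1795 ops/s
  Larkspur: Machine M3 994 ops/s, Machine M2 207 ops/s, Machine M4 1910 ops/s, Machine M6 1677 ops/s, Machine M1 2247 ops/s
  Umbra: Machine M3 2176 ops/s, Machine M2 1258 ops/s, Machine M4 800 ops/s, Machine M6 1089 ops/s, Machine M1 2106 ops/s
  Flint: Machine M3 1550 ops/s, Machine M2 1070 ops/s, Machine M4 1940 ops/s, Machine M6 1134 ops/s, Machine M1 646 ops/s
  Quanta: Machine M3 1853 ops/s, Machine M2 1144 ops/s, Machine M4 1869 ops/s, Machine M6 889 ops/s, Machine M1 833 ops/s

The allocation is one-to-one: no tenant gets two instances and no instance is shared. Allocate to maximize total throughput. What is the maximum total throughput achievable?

This is a one-to-one assignment (maximum-weight bipartite matching).
Optimal: Granite→Machine M6 (1548 ops/s), Larkspur→Machine M1 (2247 ops/s), Umbra→Machine M3 (2176 ops/s), Flint→Machine M4 (1940 ops/s), Quanta→Machine M2 (1144 ops/s) — total 1548+2247+2176+1940+1144 = 9055 ops/s.
Column-greedy (each instance in turn goes to its best remaining tenant) gives 8732 ops/s, worse by 323.
Next-best assignment: Granite→Machine M6, Larkspur→Machine M1, Umbra→Machine M3, Flint→Machine M2, Quanta→Machine M4 = 8910 ops/s.

Maximum total: 9055 ops/s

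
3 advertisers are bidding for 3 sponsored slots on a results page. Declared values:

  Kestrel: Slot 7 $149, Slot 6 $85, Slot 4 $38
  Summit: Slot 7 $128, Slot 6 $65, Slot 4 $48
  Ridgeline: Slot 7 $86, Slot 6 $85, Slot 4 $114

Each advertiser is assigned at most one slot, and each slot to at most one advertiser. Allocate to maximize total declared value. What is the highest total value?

Max total: $328

Treat this as an assignment problem: match each advertiser to one slot.
Optimal: Kestrel→Slot 7 ($149), Summit→Slot 6 ($65), Ridgeline→Slot 4 ($114) — total 149+65+114 = $328.
Column-greedy (each slot in turn goes to its best remaining advertiser) gives $282, worse by 46.
Next-best assignment: Kestrel→Slot 6, Summit→Slot 7, Ridgeline→Slot 4 = $327.
Swapping Summit↔Ridgeline (Summit→Slot 4 $48, Ridgeline→Slot 6 $85) loses 46.
Every other assignment is strictly worse.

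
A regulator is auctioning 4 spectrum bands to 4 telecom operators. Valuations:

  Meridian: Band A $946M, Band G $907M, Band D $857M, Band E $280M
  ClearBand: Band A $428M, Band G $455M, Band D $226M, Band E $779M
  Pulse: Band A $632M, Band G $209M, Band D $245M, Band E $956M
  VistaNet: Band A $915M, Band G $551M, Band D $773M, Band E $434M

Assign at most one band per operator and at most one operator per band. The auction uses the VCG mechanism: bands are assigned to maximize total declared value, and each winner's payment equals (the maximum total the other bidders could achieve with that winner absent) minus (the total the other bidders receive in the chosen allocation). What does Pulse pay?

Efficient allocation: Meridian→Band D ($857M), ClearBand→Band G ($455M), Pulse→Band E ($956M), VistaNet→Band A ($915M); total welfare W = $3183M.
Pulse receives Band E at value $956M, so the others get W − 956 = $2227M.
Without Pulse: best allocation of the remaining 3 bidders over all 4 bands is Meridian→Band G ($907M), ClearBand→Band E ($779M), VistaNet→Band A ($915M), total $2601M.
VCG payment = (others' best without Pulse) − (others' welfare with Pulse) = 2601 − 2227 = $374M.

Pulse pays $374M.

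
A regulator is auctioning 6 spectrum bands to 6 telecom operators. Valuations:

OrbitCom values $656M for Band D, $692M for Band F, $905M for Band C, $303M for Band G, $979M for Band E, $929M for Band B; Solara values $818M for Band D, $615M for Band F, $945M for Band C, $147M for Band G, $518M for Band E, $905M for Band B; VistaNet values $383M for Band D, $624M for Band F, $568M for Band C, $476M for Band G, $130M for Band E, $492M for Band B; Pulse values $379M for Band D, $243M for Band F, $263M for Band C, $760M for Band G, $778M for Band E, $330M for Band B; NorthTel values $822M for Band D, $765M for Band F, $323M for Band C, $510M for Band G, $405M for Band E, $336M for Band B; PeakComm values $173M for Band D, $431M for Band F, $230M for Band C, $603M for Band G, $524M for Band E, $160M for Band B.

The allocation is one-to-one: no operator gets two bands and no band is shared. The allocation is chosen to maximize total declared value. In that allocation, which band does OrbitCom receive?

Optimal: OrbitCom→Band B ($929M), Solara→Band C ($945M), VistaNet→Band F ($624M), Pulse→Band E ($778M), NorthTel→Band D ($822M), PeakComm→Band G ($603M) — total 929+945+624+778+822+603 = $4701M.
Row-greedy (each operator in turn takes its best remaining band) gives $4290M, worse by 411.
Next-best assignment: OrbitCom→Band C, Solara→Band B, VistaNet→Band F, Pulse→Band E, NorthTel→Band D, PeakComm→Band G = $4637M.
OrbitCom's own top band is Band E ($979M), but forcing OrbitCom→Band E and reassigning the rest optimally gives only $4465M — worse by 236.

OrbitCom receives Band B.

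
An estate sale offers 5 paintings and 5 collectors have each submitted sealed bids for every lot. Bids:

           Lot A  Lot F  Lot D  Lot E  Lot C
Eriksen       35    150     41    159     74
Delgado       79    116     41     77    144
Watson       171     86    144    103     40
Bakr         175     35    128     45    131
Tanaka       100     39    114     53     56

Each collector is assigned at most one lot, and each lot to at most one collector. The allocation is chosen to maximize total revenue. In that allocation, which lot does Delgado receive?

Delgado receives Lot F.

Optimal: Eriksen→Lot E ($159), Delgado→Lot F ($116), Watson→Lot A ($171), Bakr→Lot C ($131), Tanaka→Lot D ($114) — total 159+116+171+131+114 = $691.
Row-greedy (each collector in turn takes its best remaining lot) gives $641, worse by 50.
Swapping Tanaka↔Eriksen (Tanaka→Lot E $53, Eriksen→Lot D $41) loses 179.
Every other assignment is strictly worse.
Delgado's own top lot is Lot C ($144), but forcing Delgado→Lot C and reassigning the rest optimally gives only $686 — worse by 5.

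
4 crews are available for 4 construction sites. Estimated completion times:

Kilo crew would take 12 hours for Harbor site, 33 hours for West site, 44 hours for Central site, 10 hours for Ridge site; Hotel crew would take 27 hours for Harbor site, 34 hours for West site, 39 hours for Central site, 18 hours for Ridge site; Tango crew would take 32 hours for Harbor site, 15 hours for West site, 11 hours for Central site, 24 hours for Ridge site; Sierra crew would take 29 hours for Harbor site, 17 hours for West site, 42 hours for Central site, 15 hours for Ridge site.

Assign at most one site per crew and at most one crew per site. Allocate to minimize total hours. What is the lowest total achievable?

Minimum total: 58 hours

Optimal: Kilo crew→Harbor site (12 hours), Hotel crew→Ridge site (18 hours), Tango crew→Central site (11 hours), Sierra crew→West site (17 hours) — total 12+18+11+17 = 58 hours.
Row-greedy (each crew in turn takes its cheapest remaining site) gives 65 hours, worse by 7.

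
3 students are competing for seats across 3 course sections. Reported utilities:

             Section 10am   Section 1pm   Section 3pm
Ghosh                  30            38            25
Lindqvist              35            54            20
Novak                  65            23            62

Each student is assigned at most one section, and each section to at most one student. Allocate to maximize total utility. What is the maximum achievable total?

Max total: 146 points

This is the linear assignment problem.
Optimal: Ghosh→Section 10am (30 points), Lindqvist→Section 1pm (54 points), Novak→Section 3pm (62 points) — total 30+54+62 = 146 points.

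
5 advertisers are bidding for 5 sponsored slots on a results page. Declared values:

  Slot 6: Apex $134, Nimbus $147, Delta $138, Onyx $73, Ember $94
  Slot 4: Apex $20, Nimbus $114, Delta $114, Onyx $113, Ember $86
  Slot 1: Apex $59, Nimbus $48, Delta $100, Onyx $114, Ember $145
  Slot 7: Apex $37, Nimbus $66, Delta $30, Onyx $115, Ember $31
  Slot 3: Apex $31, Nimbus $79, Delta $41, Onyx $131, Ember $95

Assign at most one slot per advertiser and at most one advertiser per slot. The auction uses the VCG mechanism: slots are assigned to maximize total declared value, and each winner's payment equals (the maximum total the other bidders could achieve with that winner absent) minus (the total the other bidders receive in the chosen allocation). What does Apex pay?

Apex pays $81.

Efficient allocation: Apex→Slot 6 ($134), Nimbus→Slot 7 ($66), Delta→Slot 4 ($114), Onyx→Slot 3 ($131), Ember→Slot 1 ($145); total welfare W = $590.
Apex receives Slot 6 at value $134, so the others get W − 134 = $456.
Without Apex: best allocation of the remaining 4 bidders over all 5 slots is Nimbus→Slot 6 ($147), Delta→Slot 4 ($114), Onyx→Slot 3 ($131), Ember→Slot 1 ($145), total $537.
VCG payment = (others' best without Apex) − (others' welfare with Apex) = 537 − 456 = $81.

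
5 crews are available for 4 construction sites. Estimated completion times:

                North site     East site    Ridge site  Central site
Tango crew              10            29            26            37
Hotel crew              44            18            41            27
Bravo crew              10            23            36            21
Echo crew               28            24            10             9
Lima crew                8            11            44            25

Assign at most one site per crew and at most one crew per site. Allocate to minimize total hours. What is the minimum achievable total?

Optimal: Tango crew→North site (10 hours), Lima crew→East site (11 hours), Echo crew→Ridge site (10 hours), Bravo crew→Central site (21 hours) — total 10+11+10+21 = 52 hours.
Column-greedy (each site in turn goes to its cheapest remaining crew) gives 57 hours, worse by 5.
Next-best assignment: Bravo crew→North site, Lima crew→East site, Tango crew→Ridge site, Echo crew→Central site = 56 hours.
Swapping Tango crew↔Bravo crew (Tango crew→Central site 37 hours, Bravo crew→North site 10 hours) adds 16.
No other one-to-one assignment undercuts 52 hours.

Min total: 52 hours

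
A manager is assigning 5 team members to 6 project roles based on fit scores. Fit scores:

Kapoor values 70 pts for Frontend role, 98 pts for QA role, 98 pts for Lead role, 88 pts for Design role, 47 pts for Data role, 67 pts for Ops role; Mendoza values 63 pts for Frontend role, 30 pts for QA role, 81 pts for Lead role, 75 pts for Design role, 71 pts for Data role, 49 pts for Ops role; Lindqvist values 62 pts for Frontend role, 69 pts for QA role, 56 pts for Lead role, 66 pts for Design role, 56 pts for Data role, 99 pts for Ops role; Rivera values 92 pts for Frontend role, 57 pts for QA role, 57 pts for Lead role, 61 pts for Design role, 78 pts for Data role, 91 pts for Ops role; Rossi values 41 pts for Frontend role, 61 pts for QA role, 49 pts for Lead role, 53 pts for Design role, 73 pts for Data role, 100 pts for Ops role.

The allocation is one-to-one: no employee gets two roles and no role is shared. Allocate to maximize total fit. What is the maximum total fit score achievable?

Optimal: Kapoor→QA role (98 pts), Mendoza→Lead role (81 pts), Lindqvist→Ops role (99 pts), Rivera→Frontend role (92 pts), Rossi→Data role (73 pts) — total 98+81+99+92+73 = 443 pts.
Column-greedy (each role in turn goes to its best remaining employee) gives 410 pts, worse by 33.
Next-best assignment: Kapoor→QA role, Mendoza→Lead role, Lindqvist→Design role, Rivera→Frontend role, Rossi→Ops role = 437 pts.

Maximum total: 443 pts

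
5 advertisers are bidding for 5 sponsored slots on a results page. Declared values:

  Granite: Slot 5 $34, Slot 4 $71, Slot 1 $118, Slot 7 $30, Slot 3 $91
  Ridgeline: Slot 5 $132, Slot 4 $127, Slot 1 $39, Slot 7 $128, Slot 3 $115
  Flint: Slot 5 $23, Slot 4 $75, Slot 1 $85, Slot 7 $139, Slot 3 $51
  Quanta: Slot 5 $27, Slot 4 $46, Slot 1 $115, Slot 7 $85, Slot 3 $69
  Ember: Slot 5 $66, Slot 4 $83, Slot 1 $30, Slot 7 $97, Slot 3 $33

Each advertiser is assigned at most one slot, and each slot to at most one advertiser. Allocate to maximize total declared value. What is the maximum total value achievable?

Maximum total: $560

Treat this as an assignment problem: match each advertiser to one slot.
Optimal: Granite→Slot 3 ($91), Ridgeline→Slot 5 ($132), Flint→Slot 7 ($139), Quanta→Slot 1 ($115), Ember→Slot 4 ($83) — total 91+132+139+115+83 = $560.
Column-greedy (each slot in turn goes to its best remaining advertiser) gives $541, worse by 19.
No other one-to-one assignment exceeds $560.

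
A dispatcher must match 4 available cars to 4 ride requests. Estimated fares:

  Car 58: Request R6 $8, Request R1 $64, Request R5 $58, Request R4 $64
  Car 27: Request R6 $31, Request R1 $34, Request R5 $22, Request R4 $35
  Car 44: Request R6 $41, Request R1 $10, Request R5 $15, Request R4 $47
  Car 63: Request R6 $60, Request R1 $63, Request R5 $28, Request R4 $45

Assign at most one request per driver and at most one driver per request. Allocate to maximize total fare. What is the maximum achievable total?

Optimal: Car 58→Request R5 ($58), Car 27→Request R6 ($31), Car 44→Request R4 ($47), Car 63→Request R1 ($63) — total 58+31+47+63 = $199.
Column-greedy (each request in turn goes to its best remaining driver) gives $193, worse by 6.
Checked against all permutations: $199 is optimal.

Max total: $199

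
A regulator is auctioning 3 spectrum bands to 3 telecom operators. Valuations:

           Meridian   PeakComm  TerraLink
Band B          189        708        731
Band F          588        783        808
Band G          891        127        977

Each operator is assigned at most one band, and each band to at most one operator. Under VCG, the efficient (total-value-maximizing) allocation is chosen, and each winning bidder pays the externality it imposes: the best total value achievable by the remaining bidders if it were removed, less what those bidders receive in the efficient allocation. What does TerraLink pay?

TerraLink pays $75M.

Efficient allocation: Meridian→Band G ($891M), PeakComm→Band B ($708M), TerraLink→Band F ($808M); total welfare W = $2407M.
TerraLink receives Band F at value $808M, so the others get W − 808 = $1599M.
Without TerraLink: best allocation of the remaining 2 bidders over all 3 bands is Meridian→Band G ($891M), PeakComm→Band F ($783M), total $1674M.
VCG payment = (others' best without TerraLink) − (others' welfare with TerraLink) = 1674 − 1599 = $75M.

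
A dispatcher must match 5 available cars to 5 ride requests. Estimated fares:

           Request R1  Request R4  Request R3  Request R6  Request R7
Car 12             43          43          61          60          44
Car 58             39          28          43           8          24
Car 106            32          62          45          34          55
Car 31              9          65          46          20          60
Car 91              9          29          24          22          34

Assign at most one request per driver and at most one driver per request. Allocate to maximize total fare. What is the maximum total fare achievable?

Max total: $245

This is the linear assignment problem.
Optimal: Car 12→Request R6 ($60), Car 58→Request R1 ($39), Car 106→Request R4 ($62), Car 31→Request R7 ($60), Car 91→Request R3 ($24) — total 60+39+62+60+24 = $245.
Row-greedy (each driver in turn takes its best remaining request) gives $244, worse by 1.
Next-best assignment: Car 12→Request R3, Car 58→Request R1, Car 106→Request R4, Car 31→Request R7, Car 91→Request R6 = $244.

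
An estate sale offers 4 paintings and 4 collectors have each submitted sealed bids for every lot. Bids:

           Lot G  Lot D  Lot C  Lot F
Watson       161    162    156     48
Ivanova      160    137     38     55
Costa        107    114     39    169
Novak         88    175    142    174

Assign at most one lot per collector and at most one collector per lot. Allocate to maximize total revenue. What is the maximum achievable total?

Max total: $660

Optimal: Watson→Lot C ($156), Ivanova→Lot G ($160), Costa→Lot F ($169), Novak→Lot D ($175) — total 156+160+169+175 = $660.
Row-greedy (each collector in turn takes its best remaining lot) gives $633, worse by 27.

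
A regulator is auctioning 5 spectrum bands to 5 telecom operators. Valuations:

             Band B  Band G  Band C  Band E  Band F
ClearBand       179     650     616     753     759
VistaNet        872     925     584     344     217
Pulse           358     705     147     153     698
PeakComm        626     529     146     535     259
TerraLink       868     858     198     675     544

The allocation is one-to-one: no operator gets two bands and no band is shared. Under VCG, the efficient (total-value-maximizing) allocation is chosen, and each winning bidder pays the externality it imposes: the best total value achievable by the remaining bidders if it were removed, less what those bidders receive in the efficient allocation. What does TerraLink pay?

Efficient allocation: ClearBand→Band C ($616M), VistaNet→Band G ($925M), Pulse→Band F ($698M), PeakComm→Band E ($535M), TerraLink→Band B ($868M); total welfare W = $3642M.
TerraLink receives Band B at value $868M, so the others get W − 868 = $2774M.
Without TerraLink: best allocation of the remaining 4 bidders over all 5 bands is ClearBand→Band E ($753M), VistaNet→Band G ($925M), Pulse→Band F ($698M), PeakComm→Band B ($626M), total $3002M.
VCG payment = (others' best without TerraLink) − (others' welfare with TerraLink) = 3002 − 2774 = $228M.

TerraLink pays $228M.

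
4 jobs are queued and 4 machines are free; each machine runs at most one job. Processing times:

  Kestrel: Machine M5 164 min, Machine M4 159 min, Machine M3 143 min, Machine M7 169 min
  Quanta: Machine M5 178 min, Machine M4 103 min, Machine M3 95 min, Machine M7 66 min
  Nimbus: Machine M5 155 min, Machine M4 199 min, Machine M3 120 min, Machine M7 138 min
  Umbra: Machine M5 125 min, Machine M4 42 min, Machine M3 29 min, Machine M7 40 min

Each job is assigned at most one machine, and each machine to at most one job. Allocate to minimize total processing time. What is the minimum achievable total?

Minimum total: 392 min

Optimal: Kestrel→Machine M5 (164 min), Quanta→Machine M7 (66 min), Nimbus→Machine M3 (120 min), Umbra→Machine M4 (42 min) — total 164+66+120+42 = 392 min.
Column-greedy (each machine in turn goes to its cheapest remaining job) gives 517 min, worse by 125.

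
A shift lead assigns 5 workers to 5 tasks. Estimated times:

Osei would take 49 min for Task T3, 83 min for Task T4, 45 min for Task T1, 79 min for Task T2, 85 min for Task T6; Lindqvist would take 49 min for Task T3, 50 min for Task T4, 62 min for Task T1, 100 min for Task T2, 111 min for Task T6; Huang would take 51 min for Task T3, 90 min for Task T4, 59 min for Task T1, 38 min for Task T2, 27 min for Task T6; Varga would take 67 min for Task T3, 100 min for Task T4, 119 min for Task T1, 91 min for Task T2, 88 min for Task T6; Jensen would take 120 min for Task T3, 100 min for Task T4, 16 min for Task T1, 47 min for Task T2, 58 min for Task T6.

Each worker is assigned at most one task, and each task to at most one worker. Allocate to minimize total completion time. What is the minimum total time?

This is a one-to-one assignment (minimum-cost bipartite matching).
Optimal: Osei→Task T3 (49 min), Lindqvist→Task T4 (50 min), Huang→Task T6 (27 min), Varga→Task T2 (91 min), Jensen→Task T1 (16 min) — total 49+50+27+91+16 = 233 min.
Column-greedy (each task in turn goes to its cheapest remaining worker) gives 241 min, worse by 8.
Swapping Osei↔Huang (Osei→Task T6 85 min, Huang→Task T3 51 min) adds 60.

Minimum total: 233 min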